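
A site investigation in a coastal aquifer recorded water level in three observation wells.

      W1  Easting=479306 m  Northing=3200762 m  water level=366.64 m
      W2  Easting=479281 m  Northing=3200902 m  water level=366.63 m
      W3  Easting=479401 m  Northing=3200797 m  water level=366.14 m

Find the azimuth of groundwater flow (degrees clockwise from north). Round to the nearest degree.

079°

Taking W1 as reference: W2−W1 = (-25, 140, -0.01); W3−W1 = (95, 35, -0.50).
Solve a·Δx + b·Δy = Δh: det = (-25)·35 − 95·140 = -14175.
∂h/∂x = [(-0.01)·35 − (-0.50)·140] / -14175 = -0.004914
∂h/∂y = [(-25)·(-0.50) − 95·(-0.01)] / -14175 = -0.0009489
Flow direction (−∇h) has components (+0.004914 E, +0.0009489 N).
Azimuth = atan2(E, N) = atan2(+0.004914, +0.0009489) = 79.1° ≈ 079°.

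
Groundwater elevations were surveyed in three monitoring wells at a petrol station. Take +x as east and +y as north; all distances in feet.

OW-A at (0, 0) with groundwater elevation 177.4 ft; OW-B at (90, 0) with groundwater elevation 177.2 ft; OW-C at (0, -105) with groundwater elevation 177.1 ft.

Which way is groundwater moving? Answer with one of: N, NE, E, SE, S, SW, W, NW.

SE

∂h/∂x = (177.2 − 177.4) / (90 − 0) = -0.002222
∂h/∂y = (177.1 − 177.4) / (-105 − 0) = +0.002857
Flow = −∇h = (+0.002222 east, -0.002857 north), which points southeast.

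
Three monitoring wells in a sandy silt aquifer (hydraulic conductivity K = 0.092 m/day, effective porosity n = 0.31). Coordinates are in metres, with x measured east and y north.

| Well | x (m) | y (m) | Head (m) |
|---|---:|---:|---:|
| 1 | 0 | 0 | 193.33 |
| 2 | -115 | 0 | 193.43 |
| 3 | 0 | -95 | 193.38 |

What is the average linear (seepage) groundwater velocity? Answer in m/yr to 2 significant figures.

0.11 m/yr

∂h/∂x = (193.43 − 193.33) / (-115 − 0) = -0.0008696
∂h/∂y = (193.38 − 193.33) / (-95 − 0) = -0.0005263
|∇h| = √(-0.0008696² + -0.0005263²) = 0.001016
Seepage velocity v = K·i/n = 0.092 × 0.001016 / 0.31 = 0.0003015 m/day = 0.1101 m/yr.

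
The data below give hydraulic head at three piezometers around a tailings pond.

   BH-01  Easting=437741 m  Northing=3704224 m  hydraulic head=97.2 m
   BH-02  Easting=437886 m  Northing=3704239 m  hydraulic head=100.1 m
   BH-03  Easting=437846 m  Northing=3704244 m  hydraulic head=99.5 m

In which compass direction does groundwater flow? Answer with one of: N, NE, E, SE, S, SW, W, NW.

SW

Taking BH-01 as reference: BH-02−BH-01 = (145, 15, +2.9); BH-03−BH-01 = (105, 20, +2.3).
Determinant of the coordinate differences = 145·20 − 105·15 = 1325.
∂h/∂x = [(+2.9)·20 − (+2.3)·15] / 1325 = +0.01774
∂h/∂y = [145·(+2.3) − 105·(+2.9)] / 1325 = +0.02189
Flow = −∇h = (-0.01774 east, -0.02189 north), which points southwest.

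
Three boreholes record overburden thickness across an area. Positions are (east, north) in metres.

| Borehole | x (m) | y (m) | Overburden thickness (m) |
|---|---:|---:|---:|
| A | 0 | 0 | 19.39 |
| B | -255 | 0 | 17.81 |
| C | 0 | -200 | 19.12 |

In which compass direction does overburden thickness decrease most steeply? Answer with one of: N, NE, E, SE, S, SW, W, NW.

W

∂d/∂x = (17.81 − 19.39) / (-255 − 0) = +0.006196
∂d/∂y = (19.12 − 19.39) / (-200 − 0) = +0.001350
Steepest decrease is along −∇f = (-0.006196 E, -0.001350 N) → west.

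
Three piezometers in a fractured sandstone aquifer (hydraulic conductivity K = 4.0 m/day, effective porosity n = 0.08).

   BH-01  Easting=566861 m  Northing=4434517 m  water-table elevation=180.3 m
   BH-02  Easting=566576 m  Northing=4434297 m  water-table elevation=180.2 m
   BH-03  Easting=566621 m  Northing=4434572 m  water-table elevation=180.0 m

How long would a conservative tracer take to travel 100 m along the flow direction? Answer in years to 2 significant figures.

With h = a·x + b·y + c and BH-01 as origin, the differences give:
  (-285)·a + (-220)·b = -0.1
  (-240)·a + 55·b = -0.3
Eliminate b (×55 and ×(-220), subtract): -68475·a = -71.50 → a = ∂h/∂x = +0.001044
Back-substitute: b = ∂h/∂y = -0.0008981.
|∇h| = √(0.001044² + -0.0008981²) = 0.001377
Seepage velocity v = K·i/n = 4.0 × 0.001377 / 0.08 = 0.06885 m/day.
t = 100 / 0.06885 = 1452 days = 3.98 years.

4.0 years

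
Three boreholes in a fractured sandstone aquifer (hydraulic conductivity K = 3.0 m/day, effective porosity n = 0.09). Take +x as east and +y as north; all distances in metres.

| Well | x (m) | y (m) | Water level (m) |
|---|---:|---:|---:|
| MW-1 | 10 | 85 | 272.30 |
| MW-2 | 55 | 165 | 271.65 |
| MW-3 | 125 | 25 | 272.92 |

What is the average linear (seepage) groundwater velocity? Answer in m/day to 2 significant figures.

0.29 m/day

With h = a·x + b·y + c and MW-1 as origin, the differences give:
  45·a + 80·b = -0.65
  115·a + (-60)·b = +0.62
Eliminate b (×(-60) and ×80, subtract): -11900·a = -10.600 → a = ∂h/∂x = +0.0008908
Back-substitute: b = ∂h/∂y = -0.008626.
|∇h| = √(0.0008908² + -0.008626²) = 0.008672
Seepage velocity v = K·i/n = 3.0 × 0.008672 / 0.09 = 0.2891 m/day.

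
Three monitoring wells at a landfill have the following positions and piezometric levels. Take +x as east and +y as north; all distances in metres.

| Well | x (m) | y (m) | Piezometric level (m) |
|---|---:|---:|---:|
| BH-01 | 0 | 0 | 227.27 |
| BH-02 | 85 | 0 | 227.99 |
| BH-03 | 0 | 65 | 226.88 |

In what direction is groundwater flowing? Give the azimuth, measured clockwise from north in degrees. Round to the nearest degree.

∂h/∂x = (227.99 − 227.27) / (85 − 0) = +0.008471
∂h/∂y = (226.88 − 227.27) / (65 − 0) = -0.006000
Flow direction (−∇h) has components (-0.008471 E, +0.006000 N).
Azimuth = atan2(E, N) = atan2(-0.008471, +0.006000) = 305.3° ≈ 305°.

305°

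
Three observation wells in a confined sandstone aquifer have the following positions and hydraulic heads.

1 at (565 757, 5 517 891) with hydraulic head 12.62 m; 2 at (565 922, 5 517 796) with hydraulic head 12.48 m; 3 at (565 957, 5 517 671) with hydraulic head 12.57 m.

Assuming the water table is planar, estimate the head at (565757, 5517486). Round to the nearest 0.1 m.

13.1 m

Differences from 1: to 2 (Δx, Δy, Δh) = (165, -95, -0.14); to 3 = (200, -220, -0.05).
Determinant of the coordinate differences = 165·(-220) − 200·(-95) = -17300.
∂h/∂x = [(-0.14)·(-220) − (-0.05)·(-95)] / -17300 = -0.001506
∂h/∂y = [165·(-0.05) − 200·(-0.14)] / -17300 = -0.001142
h(565757, 5517486) = 12.62 + (-0.001506)·(0) + (-0.001142)·(-405) = 12.62 -0.000 +0.462 = 13.082 m.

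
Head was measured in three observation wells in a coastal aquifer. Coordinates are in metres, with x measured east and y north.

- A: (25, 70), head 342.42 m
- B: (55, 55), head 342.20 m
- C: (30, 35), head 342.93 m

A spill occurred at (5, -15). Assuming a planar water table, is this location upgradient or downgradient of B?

upgradient

Three-point gradient (reference A): Δ to B = (30, -15, -0.22), Δ to C = (5, -35, +0.51).
∂h/∂x = -0.01574, ∂h/∂y = -0.01682 (det = -975).
Head at (5, -15) = 342.42 + (-0.01574)·(-20) + (-0.01682)·(-85) = 344.16 m.
That is higher than the 342.20 m at B, so the point is upgradient.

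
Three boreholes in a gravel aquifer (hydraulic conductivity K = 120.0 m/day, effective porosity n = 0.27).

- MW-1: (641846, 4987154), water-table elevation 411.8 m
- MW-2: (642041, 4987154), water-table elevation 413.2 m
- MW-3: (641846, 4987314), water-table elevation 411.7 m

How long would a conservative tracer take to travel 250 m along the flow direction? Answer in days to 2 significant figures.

78 days

∂h/∂x = (413.2 − 411.8) / (642041 − 641846) = +0.007179
∂h/∂y = (411.7 − 411.8) / (4987314 − 4987154) = -0.0006250
|∇h| = √(0.007179² + -0.0006250²) = 0.007206
Seepage velocity v = K·i/n = 120.0 × 0.007206 / 0.27 = 3.203 m/day.
t = 250 / 3.203 = 78.05 days.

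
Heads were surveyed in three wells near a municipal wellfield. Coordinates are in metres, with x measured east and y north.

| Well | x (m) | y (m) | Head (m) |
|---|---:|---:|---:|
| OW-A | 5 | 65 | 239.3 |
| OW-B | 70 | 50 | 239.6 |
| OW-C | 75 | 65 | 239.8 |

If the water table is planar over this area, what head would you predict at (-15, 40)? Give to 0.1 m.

238.9 m

With h = a·x + b·y + c and OW-A as origin, the differences give:
  65·a + (-15)·b = +0.3
  70·a + 0·b = +0.5
Eliminate b (×0 and ×(-15), subtract): 1050·a = 7.50 → a = ∂h/∂x = +0.007143
Back-substitute: b = ∂h/∂y = +0.01095.
h(-15, 40) = 239.3 + (+0.007143)·(-20) + (+0.01095)·(-25) = 239.3 -0.143 -0.274 = 238.883 m.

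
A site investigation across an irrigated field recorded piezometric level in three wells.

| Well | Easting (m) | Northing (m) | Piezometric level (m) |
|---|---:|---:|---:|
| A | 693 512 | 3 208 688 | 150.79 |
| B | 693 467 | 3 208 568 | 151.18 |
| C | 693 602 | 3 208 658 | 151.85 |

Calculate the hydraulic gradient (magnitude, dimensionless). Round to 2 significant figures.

Taking A as reference: B−A = (-45, -120, +0.39); C−A = (90, -30, +1.06).
Determinant of the coordinate differences = (-45)·(-30) − 90·(-120) = 12150.
∂h/∂x = [(+0.39)·(-30) − (+1.06)·(-120)] / 12150 = +0.009506
∂h/∂y = [(-45)·(+1.06) − 90·(+0.39)] / 12150 = -0.006815
|∇h| = √(0.009506² + -0.006815²) = 0.0117

0.012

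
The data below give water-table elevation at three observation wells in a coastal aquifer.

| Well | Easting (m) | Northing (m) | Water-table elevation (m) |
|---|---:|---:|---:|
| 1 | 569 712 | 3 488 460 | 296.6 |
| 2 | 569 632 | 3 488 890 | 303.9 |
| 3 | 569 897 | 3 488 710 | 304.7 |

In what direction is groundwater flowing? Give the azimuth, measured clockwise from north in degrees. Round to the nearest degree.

With h = a·x + b·y + c and 1 as origin, the differences give:
  (-80)·a + 430·b = +7.3
  185·a + 250·b = +8.1
Eliminate b (×250 and ×430, subtract): -99550·a = -1658.00 → a = ∂h/∂x = +0.01665
Back-substitute: b = ∂h/∂y = +0.02008.
Flow direction (−∇h) has components (-0.01665 E, -0.02008 N).
Azimuth = atan2(E, N) = atan2(-0.01665, -0.02008) = 219.7° ≈ 220°.

220°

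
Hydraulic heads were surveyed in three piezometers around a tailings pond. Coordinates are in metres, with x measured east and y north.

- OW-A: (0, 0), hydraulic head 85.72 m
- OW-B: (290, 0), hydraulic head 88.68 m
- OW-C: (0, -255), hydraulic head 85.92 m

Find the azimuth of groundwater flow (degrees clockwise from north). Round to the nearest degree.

274°

∂h/∂x = (88.68 − 85.72) / (290 − 0) = +0.01021
∂h/∂y = (85.92 − 85.72) / (-255 − 0) = -0.0007843
Flow direction (−∇h) has components (-0.01021 E, +0.0007843 N).
Azimuth = atan2(E, N) = atan2(-0.01021, +0.0007843) = 274.4° ≈ 274°.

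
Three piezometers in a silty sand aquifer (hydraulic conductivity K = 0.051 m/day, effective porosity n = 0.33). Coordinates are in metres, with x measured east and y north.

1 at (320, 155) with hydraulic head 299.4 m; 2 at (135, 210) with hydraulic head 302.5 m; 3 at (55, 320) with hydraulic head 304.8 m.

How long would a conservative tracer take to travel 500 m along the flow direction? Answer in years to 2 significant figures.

Three-point gradient (reference 1): Δ to 2 = (-185, 55, +3.1), Δ to 3 = (-265, 165, +5.4).
∂h/∂x = -0.01345, ∂h/∂y = +0.01113 (det = -15950).
|∇h| = √(-0.01345² + 0.01113²) = 0.01746
Seepage velocity v = K·i/n = 0.051 × 0.01746 / 0.33 = 0.002698 m/day.
t = 500 / 0.002698 = 1.853e+05 days = 507 years.

510 years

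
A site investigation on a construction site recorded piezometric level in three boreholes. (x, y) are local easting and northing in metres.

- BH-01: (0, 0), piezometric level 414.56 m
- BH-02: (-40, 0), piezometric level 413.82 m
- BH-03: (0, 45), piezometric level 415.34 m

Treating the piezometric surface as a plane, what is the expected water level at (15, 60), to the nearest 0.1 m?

∂h/∂x = (413.82 − 414.56) / (-40 − 0) = +0.01850
∂h/∂y = (415.34 − 414.56) / (45 − 0) = +0.01733
h(15, 60) = 414.56 + (+0.01850)·(15) + (+0.01733)·(60) = 414.56 +0.278 +1.040 = 415.877 m.

415.9 m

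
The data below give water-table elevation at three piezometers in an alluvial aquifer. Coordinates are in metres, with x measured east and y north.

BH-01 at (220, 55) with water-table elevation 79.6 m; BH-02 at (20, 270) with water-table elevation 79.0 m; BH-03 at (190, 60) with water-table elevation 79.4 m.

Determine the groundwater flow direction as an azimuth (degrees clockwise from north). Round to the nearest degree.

Three-point gradient (reference BH-01): Δ to BH-02 = (-200, 215, -0.6), Δ to BH-03 = (-30, 5, -0.2).
∂h/∂x = +0.007339, ∂h/∂y = +0.004037 (det = 5450).
Flow direction (−∇h) has components (-0.007339 E, -0.004037 N).
Azimuth = atan2(E, N) = atan2(-0.007339, -0.004037) = 241.2° ≈ 241°.

241°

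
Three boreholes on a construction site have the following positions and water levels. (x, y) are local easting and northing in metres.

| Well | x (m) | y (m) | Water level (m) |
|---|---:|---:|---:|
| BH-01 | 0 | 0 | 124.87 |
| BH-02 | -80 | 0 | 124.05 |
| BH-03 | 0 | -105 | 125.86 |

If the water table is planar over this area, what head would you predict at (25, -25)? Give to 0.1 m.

∂h/∂x = (124.05 − 124.87) / (-80 − 0) = +0.01025
∂h/∂y = (125.86 − 124.87) / (-105 − 0) = -0.009429
h(25, -25) = 124.87 + (+0.01025)·(25) + (-0.009429)·(-25) = 124.87 +0.256 +0.236 = 125.362 m.

125.4 m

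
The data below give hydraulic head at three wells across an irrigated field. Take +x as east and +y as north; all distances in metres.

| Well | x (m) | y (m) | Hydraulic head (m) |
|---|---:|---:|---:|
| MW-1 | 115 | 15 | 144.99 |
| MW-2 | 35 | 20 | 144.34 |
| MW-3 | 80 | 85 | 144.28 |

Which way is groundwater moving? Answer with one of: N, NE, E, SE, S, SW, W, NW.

NW

Taking MW-1 as reference: MW-2−MW-1 = (-80, 5, -0.65); MW-3−MW-1 = (-35, 70, -0.71).
Solve a·Δx + b·Δy = Δh: det = (-80)·70 − (-35)·5 = -5425.
∂h/∂x = [(-0.65)·70 − (-0.71)·5] / -5425 = +0.007733
∂h/∂y = [(-80)·(-0.71) − (-35)·(-0.65)] / -5425 = -0.006276
Flow = −∇h = (-0.007733 east, +0.006276 north), which points northwest.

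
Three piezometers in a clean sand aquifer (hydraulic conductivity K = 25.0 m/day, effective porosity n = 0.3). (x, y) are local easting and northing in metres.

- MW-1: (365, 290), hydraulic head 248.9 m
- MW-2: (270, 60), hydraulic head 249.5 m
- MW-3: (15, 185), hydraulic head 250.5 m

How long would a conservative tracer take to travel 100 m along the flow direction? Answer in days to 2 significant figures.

270 days

Taking MW-1 as reference: MW-2−MW-1 = (-95, -230, +0.6); MW-3−MW-1 = (-350, -105, +1.6).
Determinant of the coordinate differences = (-95)·(-105) − (-350)·(-230) = -70525.
∂h/∂x = [(+0.6)·(-105) − (+1.6)·(-230)] / -70525 = -0.004325
∂h/∂y = [(-95)·(+1.6) − (-350)·(+0.6)] / -70525 = -0.0008224
|∇h| = √(-0.004325² + -0.0008224²) = 0.004402
Seepage velocity v = K·i/n = 25.0 × 0.004402 / 0.3 = 0.3668 m/day.
t = 100 / 0.3668 = 272.6 days.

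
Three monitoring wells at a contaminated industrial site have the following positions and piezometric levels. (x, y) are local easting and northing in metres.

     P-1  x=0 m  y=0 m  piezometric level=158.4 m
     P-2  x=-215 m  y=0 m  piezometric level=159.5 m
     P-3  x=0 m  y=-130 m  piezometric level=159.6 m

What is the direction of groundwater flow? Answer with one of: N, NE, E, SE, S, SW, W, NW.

∂h/∂x = (159.5 − 158.4) / (-215 − 0) = -0.005116
∂h/∂y = (159.6 − 158.4) / (-130 − 0) = -0.009231
Flow = −∇h = (+0.005116 east, +0.009231 north), which points northeast.

NE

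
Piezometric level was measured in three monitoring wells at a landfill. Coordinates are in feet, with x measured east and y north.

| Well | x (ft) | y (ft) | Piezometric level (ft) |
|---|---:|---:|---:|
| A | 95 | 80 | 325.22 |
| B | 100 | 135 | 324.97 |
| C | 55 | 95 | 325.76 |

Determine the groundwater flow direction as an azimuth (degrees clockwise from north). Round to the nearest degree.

Taking A as reference: B−A = (5, 55, -0.25); C−A = (-40, 15, +0.54).
Solve a·Δx + b·Δy = Δh: det = 5·15 − (-40)·55 = 2275.
∂h/∂x = [(-0.25)·15 − (+0.54)·55] / 2275 = -0.01470
∂h/∂y = [5·(+0.54) − (-40)·(-0.25)] / 2275 = -0.003209
Flow direction (−∇h) has components (+0.01470 E, +0.003209 N).
Azimuth = atan2(E, N) = atan2(+0.01470, +0.003209) = 77.7° ≈ 078°.

078°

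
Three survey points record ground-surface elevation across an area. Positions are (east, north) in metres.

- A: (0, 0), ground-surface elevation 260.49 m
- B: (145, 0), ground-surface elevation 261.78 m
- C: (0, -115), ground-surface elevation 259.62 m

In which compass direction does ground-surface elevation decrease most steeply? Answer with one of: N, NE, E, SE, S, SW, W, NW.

∂z/∂x = (261.78 − 260.49) / (145 − 0) = +0.008897
∂z/∂y = (259.62 − 260.49) / (-115 − 0) = +0.007565
Steepest decrease is along −∇f = (-0.008897 E, -0.007565 N) → southwest.

SW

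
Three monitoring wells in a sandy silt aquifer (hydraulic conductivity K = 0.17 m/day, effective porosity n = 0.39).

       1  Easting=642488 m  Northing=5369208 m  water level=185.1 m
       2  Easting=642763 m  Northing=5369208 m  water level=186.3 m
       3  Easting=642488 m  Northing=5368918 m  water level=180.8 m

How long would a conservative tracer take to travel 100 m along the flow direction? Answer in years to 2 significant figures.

∂h/∂x = (186.3 − 185.1) / (642763 − 642488) = +0.004364
∂h/∂y = (180.8 − 185.1) / (5368918 − 5369208) = +0.01483
|∇h| = √(0.004364² + 0.01483²) = 0.01546
Seepage velocity v = K·i/n = 0.17 × 0.01546 / 0.39 = 0.006739 m/day.
t = 100 / 0.006739 = 1.484e+04 days = 40.6 years.

41 years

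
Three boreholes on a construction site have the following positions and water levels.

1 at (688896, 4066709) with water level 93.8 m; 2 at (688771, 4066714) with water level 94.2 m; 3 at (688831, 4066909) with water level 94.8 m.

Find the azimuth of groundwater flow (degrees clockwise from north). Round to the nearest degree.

143°

Taking 1 as reference: 2−1 = (-125, 5, +0.4); 3−1 = (-65, 200, +1.0).
Determinant of the coordinate differences = (-125)·200 − (-65)·5 = -24675.
∂h/∂x = [(+0.4)·200 − (+1.0)·5] / -24675 = -0.003040
∂h/∂y = [(-125)·(+1.0) − (-65)·(+0.4)] / -24675 = +0.004012
Flow direction (−∇h) has components (+0.003040 E, -0.004012 N).
Azimuth = atan2(E, N) = atan2(+0.003040, -0.004012) = 142.9° ≈ 143°.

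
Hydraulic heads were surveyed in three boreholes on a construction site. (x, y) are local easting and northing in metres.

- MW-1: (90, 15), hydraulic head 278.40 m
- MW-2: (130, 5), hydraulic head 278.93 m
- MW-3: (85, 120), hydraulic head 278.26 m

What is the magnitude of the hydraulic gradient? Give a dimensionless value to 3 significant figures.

0.0131

With h = a·x + b·y + c and MW-1 as origin, the differences give:
  40·a + (-10)·b = +0.53
  (-5)·a + 105·b = -0.14
Eliminate b (×105 and ×(-10), subtract): 4150·a = 54.250 → a = ∂h/∂x = +0.01307
Back-substitute: b = ∂h/∂y = -0.0007108.
|∇h| = √(0.01307² + -0.0007108²) = 0.01309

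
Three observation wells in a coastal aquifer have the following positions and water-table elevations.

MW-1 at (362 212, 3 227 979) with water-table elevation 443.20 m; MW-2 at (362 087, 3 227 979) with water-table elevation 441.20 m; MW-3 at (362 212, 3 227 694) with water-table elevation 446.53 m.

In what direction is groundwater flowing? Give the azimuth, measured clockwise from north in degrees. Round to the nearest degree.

306°

∂h/∂x = (441.20 − 443.20) / (362087 − 362212) = +0.01600
∂h/∂y = (446.53 − 443.20) / (3227694 − 3227979) = -0.01168
Flow direction (−∇h) has components (-0.01600 E, +0.01168 N).
Azimuth = atan2(E, N) = atan2(-0.01600, +0.01168) = 306.1° ≈ 306°.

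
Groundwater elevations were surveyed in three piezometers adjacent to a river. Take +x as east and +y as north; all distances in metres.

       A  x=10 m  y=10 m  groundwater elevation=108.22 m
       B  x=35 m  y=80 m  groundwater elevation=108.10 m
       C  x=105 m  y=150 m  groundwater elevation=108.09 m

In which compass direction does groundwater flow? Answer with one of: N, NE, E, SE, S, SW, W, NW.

Three-point gradient (reference A): Δ to B = (25, 70, -0.12), Δ to C = (95, 140, -0.13).
∂h/∂x = +0.002444, ∂h/∂y = -0.002587 (det = -3150).
Flow = −∇h = (-0.002444 east, +0.002587 north), which points northwest.

NW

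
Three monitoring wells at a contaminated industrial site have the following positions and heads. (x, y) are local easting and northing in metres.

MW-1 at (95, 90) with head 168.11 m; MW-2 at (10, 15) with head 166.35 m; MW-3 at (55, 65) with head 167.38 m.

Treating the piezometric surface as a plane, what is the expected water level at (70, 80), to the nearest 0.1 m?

Differences from MW-1: to MW-2 (Δx, Δy, Δh) = (-85, -75, -1.76); to MW-3 = (-40, -25, -0.73).
Determinant of the coordinate differences = (-85)·(-25) − (-40)·(-75) = -875.
∂h/∂x = [(-1.76)·(-25) − (-0.73)·(-75)] / -875 = +0.01229
∂h/∂y = [(-85)·(-0.73) − (-40)·(-1.76)] / -875 = +0.009543
h(70, 80) = 168.11 + (+0.01229)·(-25) + (+0.009543)·(-10) = 168.11 -0.307 -0.095 = 167.707 m.

167.7 m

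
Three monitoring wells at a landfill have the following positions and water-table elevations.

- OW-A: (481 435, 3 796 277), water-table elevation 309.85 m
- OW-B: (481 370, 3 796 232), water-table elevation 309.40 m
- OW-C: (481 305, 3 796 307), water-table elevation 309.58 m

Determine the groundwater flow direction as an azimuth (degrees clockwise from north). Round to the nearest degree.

Three-point gradient (reference OW-A): Δ to OW-B = (-65, -45, -0.45), Δ to OW-C = (-130, 30, -0.27).
∂h/∂x = +0.003288, ∂h/∂y = +0.005250 (det = -7800).
Flow direction (−∇h) has components (-0.003288 E, -0.005250 N).
Azimuth = atan2(E, N) = atan2(-0.003288, -0.005250) = 212.1° ≈ 212°.

212°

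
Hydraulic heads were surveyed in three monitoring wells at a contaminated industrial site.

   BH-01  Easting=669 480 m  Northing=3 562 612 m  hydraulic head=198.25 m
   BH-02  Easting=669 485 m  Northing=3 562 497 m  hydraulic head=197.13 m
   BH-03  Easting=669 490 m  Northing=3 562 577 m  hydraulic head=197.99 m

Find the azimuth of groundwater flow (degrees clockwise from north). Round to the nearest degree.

Differences from BH-01: to BH-02 (Δx, Δy, Δh) = (5, -115, -1.12); to BH-03 = (10, -35, -0.26).
Determinant of the coordinate differences = 5·(-35) − 10·(-115) = 975.
∂h/∂x = [(-1.12)·(-35) − (-0.26)·(-115)] / 975 = +0.009538
∂h/∂y = [5·(-0.26) − 10·(-1.12)] / 975 = +0.01015
Flow direction (−∇h) has components (-0.009538 E, -0.01015 N).
Azimuth = atan2(E, N) = atan2(-0.009538, -0.01015) = 223.2° ≈ 223°.

223°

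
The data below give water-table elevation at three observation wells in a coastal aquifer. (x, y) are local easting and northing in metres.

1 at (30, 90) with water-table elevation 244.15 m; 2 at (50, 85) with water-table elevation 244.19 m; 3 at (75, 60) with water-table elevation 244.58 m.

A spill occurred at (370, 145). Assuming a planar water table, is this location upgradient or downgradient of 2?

Three-point gradient (reference 1): Δ to 2 = (20, -5, +0.04), Δ to 3 = (45, -30, +0.43).
∂h/∂x = -0.002533, ∂h/∂y = -0.01813 (det = -375).
Head at (370, 145) = 244.15 + (-0.002533)·(340) + (-0.01813)·(55) = 242.29 m.
That is lower than the 244.19 m at 2, so the point is downgradient.

downgradient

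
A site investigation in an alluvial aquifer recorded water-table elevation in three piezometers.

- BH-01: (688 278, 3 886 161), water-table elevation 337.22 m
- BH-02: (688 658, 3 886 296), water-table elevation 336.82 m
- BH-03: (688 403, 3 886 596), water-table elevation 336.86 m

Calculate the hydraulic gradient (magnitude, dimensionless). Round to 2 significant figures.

With h = a·x + b·y + c and BH-01 as origin, the differences give:
  380·a + 135·b = -0.40
  125·a + 435·b = -0.36
Eliminate b (×435 and ×135, subtract): 148425·a = -125.400 → a = ∂h/∂x = -0.0008449
Back-substitute: b = ∂h/∂y = -0.0005848.
|∇h| = √(-0.0008449² + -0.0005848²) = 0.001028

0.0010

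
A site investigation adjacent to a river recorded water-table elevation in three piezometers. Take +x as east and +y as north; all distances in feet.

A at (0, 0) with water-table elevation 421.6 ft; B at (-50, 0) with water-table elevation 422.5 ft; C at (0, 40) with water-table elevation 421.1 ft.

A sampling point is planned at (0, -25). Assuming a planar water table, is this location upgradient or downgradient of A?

∂h/∂x = (422.5 − 421.6) / (-50 − 0) = -0.01800
∂h/∂y = (421.1 − 421.6) / (40 − 0) = -0.01250
Head at (0, -25) = 421.6 + (-0.01800)·(0) + (-0.01250)·(-25) = 421.91 ft.
That is higher than the 421.6 ft at A, so the point is upgradient.

upgradient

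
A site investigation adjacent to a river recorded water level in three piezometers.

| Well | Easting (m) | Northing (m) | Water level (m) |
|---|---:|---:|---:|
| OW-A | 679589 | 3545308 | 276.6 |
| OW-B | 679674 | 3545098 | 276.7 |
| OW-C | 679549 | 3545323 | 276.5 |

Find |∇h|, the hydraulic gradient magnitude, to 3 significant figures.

0.00281

Differences from OW-A: to OW-B (Δx, Δy, Δh) = (85, -210, +0.1); to OW-C = (-40, 15, -0.1).
Determinant of the coordinate differences = 85·15 − (-40)·(-210) = -7125.
∂h/∂x = [(+0.1)·15 − (-0.1)·(-210)] / -7125 = +0.002737
∂h/∂y = [85·(-0.1) − (-40)·(+0.1)] / -7125 = +0.0006316
|∇h| = √(0.002737² + 0.0006316²) = 0.002809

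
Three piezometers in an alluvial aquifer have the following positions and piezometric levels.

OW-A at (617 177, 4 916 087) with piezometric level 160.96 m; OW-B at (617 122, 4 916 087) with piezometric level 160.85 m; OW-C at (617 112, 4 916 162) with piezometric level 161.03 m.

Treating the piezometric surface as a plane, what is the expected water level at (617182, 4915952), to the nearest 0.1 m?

Differences from OW-A: to OW-B (Δx, Δy, Δh) = (-55, 0, -0.11); to OW-C = (-65, 75, +0.07).
Solve a·Δx + b·Δy = Δh: det = (-55)·75 − (-65)·0 = -4125.
∂h/∂x = [(-0.11)·75 − (+0.07)·0] / -4125 = +0.002000
∂h/∂y = [(-55)·(+0.07) − (-65)·(-0.11)] / -4125 = +0.002667
h(617182, 4915952) = 160.96 + (+0.002000)·(5) + (+0.002667)·(-135) = 160.96 +0.010 -0.360 = 160.610 m.

160.6 m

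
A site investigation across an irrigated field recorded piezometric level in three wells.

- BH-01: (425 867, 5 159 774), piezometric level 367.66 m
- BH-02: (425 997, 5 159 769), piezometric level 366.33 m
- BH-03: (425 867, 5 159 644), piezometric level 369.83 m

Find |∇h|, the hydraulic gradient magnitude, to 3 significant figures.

0.0199

With h = a·x + b·y + c and BH-01 as origin, the differences give:
  130·a + (-5)·b = -1.33
  0·a + (-130)·b = +2.17
Eliminate b (×(-130) and ×(-5), subtract): -16900·a = 183.750 → a = ∂h/∂x = -0.01087
Back-substitute: b = ∂h/∂y = -0.01669.
|∇h| = √(-0.01087² + -0.01669²) = 0.01992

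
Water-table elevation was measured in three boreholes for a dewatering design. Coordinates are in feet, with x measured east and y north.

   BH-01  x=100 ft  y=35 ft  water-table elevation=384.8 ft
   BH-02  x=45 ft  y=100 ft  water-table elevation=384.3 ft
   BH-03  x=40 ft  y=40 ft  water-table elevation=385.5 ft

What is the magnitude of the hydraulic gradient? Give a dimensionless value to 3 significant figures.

0.0231

Differences from BH-01: to BH-02 (Δx, Δy, Δh) = (-55, 65, -0.5); to BH-03 = (-60, 5, +0.7).
Solve a·Δx + b·Δy = Δh: det = (-55)·5 − (-60)·65 = 3625.
∂h/∂x = [(-0.5)·5 − (+0.7)·65] / 3625 = -0.01324
∂h/∂y = [(-55)·(+0.7) − (-60)·(-0.5)] / 3625 = -0.01890
|∇h| = √(-0.01324² + -0.01890²) = 0.02308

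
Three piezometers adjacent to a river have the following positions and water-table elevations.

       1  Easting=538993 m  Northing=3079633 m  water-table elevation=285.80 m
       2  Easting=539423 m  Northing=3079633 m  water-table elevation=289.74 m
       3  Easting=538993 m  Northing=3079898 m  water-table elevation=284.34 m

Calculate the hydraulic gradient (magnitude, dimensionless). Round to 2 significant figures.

0.011

∂h/∂x = (289.74 − 285.80) / (539423 − 538993) = +0.009163
∂h/∂y = (284.34 − 285.80) / (3079898 − 3079633) = -0.005509
|∇h| = √(0.009163² + -0.005509²) = 0.01069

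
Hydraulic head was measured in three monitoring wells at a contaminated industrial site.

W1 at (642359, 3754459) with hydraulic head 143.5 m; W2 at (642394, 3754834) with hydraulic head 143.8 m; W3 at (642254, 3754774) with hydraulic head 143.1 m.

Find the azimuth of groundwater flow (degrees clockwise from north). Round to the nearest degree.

266°

Three-point gradient (reference W1): Δ to W2 = (35, 375, +0.3), Δ to W3 = (-105, 315, -0.4).
∂h/∂x = +0.004851, ∂h/∂y = +0.0003472 (det = 50400).
Flow direction (−∇h) has components (-0.004851 E, -0.0003472 N).
Azimuth = atan2(E, N) = atan2(-0.004851, -0.0003472) = 265.9° ≈ 266°.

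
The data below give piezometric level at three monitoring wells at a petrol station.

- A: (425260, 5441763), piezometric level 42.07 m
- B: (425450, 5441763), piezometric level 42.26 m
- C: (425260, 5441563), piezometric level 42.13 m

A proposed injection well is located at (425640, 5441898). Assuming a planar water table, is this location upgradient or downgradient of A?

∂h/∂x = (42.26 − 42.07) / (425450 − 425260) = +0.0010000
∂h/∂y = (42.13 − 42.07) / (5441563 − 5441763) = -0.0003000
Head at (425640, 5441898) = 42.07 + (+0.0010000)·(380) + (-0.0003000)·(135) = 42.41 m.
That is higher than the 42.07 m at A, so the point is upgradient.

upgradient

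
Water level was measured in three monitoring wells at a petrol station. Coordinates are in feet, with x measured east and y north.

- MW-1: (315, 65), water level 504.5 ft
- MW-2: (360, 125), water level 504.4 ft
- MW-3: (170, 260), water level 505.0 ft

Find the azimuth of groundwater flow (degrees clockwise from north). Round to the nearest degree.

Taking MW-1 as reference: MW-2−MW-1 = (45, 60, -0.1); MW-3−MW-1 = (-145, 195, +0.5).
Determinant of the coordinate differences = 45·195 − (-145)·60 = 17475.
∂h/∂x = [(-0.1)·195 − (+0.5)·60] / 17475 = -0.002833
∂h/∂y = [45·(+0.5) − (-145)·(-0.1)] / 17475 = +0.0004578
Flow direction (−∇h) has components (+0.002833 E, -0.0004578 N).
Azimuth = atan2(E, N) = atan2(+0.002833, -0.0004578) = 99.2° ≈ 099°.

099°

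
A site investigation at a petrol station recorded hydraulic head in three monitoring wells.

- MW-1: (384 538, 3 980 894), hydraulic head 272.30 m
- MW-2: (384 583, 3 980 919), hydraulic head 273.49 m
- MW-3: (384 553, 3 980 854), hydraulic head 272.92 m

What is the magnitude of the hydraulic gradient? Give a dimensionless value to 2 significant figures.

0.029

Taking MW-1 as reference: MW-2−MW-1 = (45, 25, +1.19); MW-3−MW-1 = (15, -40, +0.62).
Solve a·Δx + b·Δy = Δh: det = 45·(-40) − 15·25 = -2175.
∂h/∂x = [(+1.19)·(-40) − (+0.62)·25] / -2175 = +0.02901
∂h/∂y = [45·(+0.62) − 15·(+1.19)] / -2175 = -0.004621
|∇h| = √(0.02901² + -0.004621²) = 0.02938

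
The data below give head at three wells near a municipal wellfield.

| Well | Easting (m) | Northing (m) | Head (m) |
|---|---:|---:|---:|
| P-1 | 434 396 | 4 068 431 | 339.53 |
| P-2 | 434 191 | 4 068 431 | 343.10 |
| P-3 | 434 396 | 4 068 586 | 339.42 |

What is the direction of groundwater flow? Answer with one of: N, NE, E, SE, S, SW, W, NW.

∂h/∂x = (343.10 − 339.53) / (434191 − 434396) = -0.01741
∂h/∂y = (339.42 − 339.53) / (4068586 − 4068431) = -0.0007097
Flow = −∇h = (+0.01741 east, +0.0007097 north), which points east.

E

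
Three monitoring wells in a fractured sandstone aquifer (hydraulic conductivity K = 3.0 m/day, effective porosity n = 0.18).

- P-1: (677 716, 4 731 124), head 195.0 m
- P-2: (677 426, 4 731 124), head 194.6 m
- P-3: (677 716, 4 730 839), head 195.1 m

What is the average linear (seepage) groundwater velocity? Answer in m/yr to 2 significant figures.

∂h/∂x = (194.6 − 195.0) / (677426 − 677716) = +0.001379
∂h/∂y = (195.1 − 195.0) / (4730839 − 4731124) = -0.0003509
|∇h| = √(0.001379² + -0.0003509²) = 0.001423
Seepage velocity v = K·i/n = 3.0 × 0.001423 / 0.18 = 0.02372 m/day = 8.664 m/yr.

8.7 m/yr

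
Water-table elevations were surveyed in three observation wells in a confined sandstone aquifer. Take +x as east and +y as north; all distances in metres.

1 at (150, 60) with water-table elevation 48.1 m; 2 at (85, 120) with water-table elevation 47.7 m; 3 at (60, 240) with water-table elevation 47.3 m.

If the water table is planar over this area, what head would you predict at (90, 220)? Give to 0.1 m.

47.5 m

With h = a·x + b·y + c and 1 as origin, the differences give:
  (-65)·a + 60·b = -0.4
  (-90)·a + 180·b = -0.8
Eliminate b (×180 and ×60, subtract): -6300·a = -24.00 → a = ∂h/∂x = +0.003810
Back-substitute: b = ∂h/∂y = -0.002540.
h(90, 220) = 48.1 + (+0.003810)·(-60) + (-0.002540)·(160) = 48.1 -0.229 -0.406 = 47.465 m.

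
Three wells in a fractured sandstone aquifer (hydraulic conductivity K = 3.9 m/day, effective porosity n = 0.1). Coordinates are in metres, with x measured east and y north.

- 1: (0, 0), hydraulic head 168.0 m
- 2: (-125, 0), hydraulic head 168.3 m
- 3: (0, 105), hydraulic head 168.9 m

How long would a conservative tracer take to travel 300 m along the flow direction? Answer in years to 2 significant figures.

2.4 years

∂h/∂x = (168.3 − 168.0) / (-125 − 0) = -0.002400
∂h/∂y = (168.9 − 168.0) / (105 − 0) = +0.008571
|∇h| = √(-0.002400² + 0.008571²) = 0.008901
Seepage velocity v = K·i/n = 3.9 × 0.008901 / 0.1 = 0.3471 m/day.
t = 300 / 0.3471 = 864.3 days = 2.37 years.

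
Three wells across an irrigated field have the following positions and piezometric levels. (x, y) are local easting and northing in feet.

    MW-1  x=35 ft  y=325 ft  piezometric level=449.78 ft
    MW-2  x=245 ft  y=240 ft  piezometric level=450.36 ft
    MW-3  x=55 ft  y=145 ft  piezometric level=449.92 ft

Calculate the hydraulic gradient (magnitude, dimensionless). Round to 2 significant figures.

0.0026

Differences from MW-1: to MW-2 (Δx, Δy, Δh) = (210, -85, +0.58); to MW-3 = (20, -180, +0.14).
Determinant of the coordinate differences = 210·(-180) − 20·(-85) = -36100.
∂h/∂x = [(+0.58)·(-180) − (+0.14)·(-85)] / -36100 = +0.002562
∂h/∂y = [210·(+0.14) − 20·(+0.58)] / -36100 = -0.0004931
|∇h| = √(0.002562² + -0.0004931²) = 0.002609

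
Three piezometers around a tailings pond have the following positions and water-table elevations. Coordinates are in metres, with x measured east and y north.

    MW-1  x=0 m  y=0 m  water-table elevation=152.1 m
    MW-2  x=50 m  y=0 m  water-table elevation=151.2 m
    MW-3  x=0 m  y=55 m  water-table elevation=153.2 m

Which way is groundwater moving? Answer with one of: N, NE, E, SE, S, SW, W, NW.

∂h/∂x = (151.2 − 152.1) / (50 − 0) = -0.01800
∂h/∂y = (153.2 − 152.1) / (55 − 0) = +0.02000
Flow = −∇h = (+0.01800 east, -0.02000 north), which points southeast.

SE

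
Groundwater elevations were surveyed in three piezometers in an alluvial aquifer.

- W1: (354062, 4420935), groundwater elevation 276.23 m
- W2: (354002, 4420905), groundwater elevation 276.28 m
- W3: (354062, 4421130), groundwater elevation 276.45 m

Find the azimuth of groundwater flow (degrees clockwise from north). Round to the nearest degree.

Differences from W1: to W2 (Δx, Δy, Δh) = (-60, -30, +0.05); to W3 = (0, 195, +0.22).
Solve a·Δx + b·Δy = Δh: det = (-60)·195 − 0·(-30) = -11700.
∂h/∂x = [(+0.05)·195 − (+0.22)·(-30)] / -11700 = -0.001397
∂h/∂y = [(-60)·(+0.22) − 0·(+0.05)] / -11700 = +0.001128
Flow direction (−∇h) has components (+0.001397 E, -0.001128 N).
Azimuth = atan2(E, N) = atan2(+0.001397, -0.001128) = 128.9° ≈ 129°.

129°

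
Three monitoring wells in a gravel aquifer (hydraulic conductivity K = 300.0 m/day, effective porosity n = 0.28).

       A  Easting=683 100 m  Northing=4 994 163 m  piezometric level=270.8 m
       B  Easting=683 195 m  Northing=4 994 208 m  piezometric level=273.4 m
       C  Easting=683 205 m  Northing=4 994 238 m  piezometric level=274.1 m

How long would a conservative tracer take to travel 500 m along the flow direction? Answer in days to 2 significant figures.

Taking A as reference: B−A = (95, 45, +2.6); C−A = (105, 75, +3.3).
Solve a·Δx + b·Δy = Δh: det = 95·75 − 105·45 = 2400.
∂h/∂x = [(+2.6)·75 − (+3.3)·45] / 2400 = +0.01937
∂h/∂y = [95·(+3.3) − 105·(+2.6)] / 2400 = +0.01688
|∇h| = √(0.01937² + 0.01688²) = 0.02569
Seepage velocity v = K·i/n = 300.0 × 0.02569 / 0.28 = 27.52 m/day.
t = 500 / 27.52 = 18.17 days.

18 days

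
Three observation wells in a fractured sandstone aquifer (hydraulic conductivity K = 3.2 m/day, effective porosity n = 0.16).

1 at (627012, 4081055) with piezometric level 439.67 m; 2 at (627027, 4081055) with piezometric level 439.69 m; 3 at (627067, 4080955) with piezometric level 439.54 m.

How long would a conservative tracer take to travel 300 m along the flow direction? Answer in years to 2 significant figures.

Differences from 1: to 2 (Δx, Δy, Δh) = (15, 0, +0.02); to 3 = (55, -100, -0.13).
Solve a·Δx + b·Δy = Δh: det = 15·(-100) − 55·0 = -1500.
∂h/∂x = [(+0.02)·(-100) − (-0.13)·0] / -1500 = +0.001333
∂h/∂y = [15·(-0.13) − 55·(+0.02)] / -1500 = +0.002033
|∇h| = √(0.001333² + 0.002033²) = 0.002431
Seepage velocity v = K·i/n = 3.2 × 0.002431 / 0.16 = 0.04862 m/day.
t = 300 / 0.04862 = 6170 days = 16.9 years.

17 years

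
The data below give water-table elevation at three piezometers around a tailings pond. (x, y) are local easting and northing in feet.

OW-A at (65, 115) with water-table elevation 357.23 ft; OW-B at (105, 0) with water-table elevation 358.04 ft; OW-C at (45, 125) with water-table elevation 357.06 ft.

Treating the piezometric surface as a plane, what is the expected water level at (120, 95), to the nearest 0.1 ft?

Differences from OW-A: to OW-B (Δx, Δy, Δh) = (40, -115, +0.81); to OW-C = (-20, 10, -0.17).
Solve a·Δx + b·Δy = Δh: det = 40·10 − (-20)·(-115) = -1900.
∂h/∂x = [(+0.81)·10 − (-0.17)·(-115)] / -1900 = +0.006026
∂h/∂y = [40·(-0.17) − (-20)·(+0.81)] / -1900 = -0.004947
h(120, 95) = 357.23 + (+0.006026)·(55) + (-0.004947)·(-20) = 357.23 +0.331 +0.099 = 357.660 ft.

357.7 ft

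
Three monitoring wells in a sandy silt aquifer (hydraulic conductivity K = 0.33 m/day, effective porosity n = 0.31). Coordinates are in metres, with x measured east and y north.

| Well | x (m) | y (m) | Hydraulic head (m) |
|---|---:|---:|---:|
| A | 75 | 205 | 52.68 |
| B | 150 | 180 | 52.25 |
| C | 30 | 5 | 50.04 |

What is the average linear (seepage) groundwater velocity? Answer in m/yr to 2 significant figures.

5.3 m/yr

Differences from A: to B (Δx, Δy, Δh) = (75, -25, -0.43); to C = (-45, -200, -2.64).
Determinant of the coordinate differences = 75·(-200) − (-45)·(-25) = -16125.
∂h/∂x = [(-0.43)·(-200) − (-2.64)·(-25)] / -16125 = -0.001240
∂h/∂y = [75·(-2.64) − (-45)·(-0.43)] / -16125 = +0.01348
|∇h| = √(-0.001240² + 0.01348²) = 0.01354
Seepage velocity v = K·i/n = 0.33 × 0.01354 / 0.31 = 0.01441 m/day = 5.263 m/yr.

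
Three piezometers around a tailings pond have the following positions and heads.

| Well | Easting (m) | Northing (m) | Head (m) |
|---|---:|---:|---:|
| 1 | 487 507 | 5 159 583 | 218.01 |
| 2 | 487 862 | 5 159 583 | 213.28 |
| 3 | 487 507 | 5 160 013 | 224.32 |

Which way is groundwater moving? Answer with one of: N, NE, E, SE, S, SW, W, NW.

SE

∂h/∂x = (213.28 − 218.01) / (487862 − 487507) = -0.01332
∂h/∂y = (224.32 − 218.01) / (5160013 − 5159583) = +0.01467
Flow = −∇h = (+0.01332 east, -0.01467 north), which points southeast.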